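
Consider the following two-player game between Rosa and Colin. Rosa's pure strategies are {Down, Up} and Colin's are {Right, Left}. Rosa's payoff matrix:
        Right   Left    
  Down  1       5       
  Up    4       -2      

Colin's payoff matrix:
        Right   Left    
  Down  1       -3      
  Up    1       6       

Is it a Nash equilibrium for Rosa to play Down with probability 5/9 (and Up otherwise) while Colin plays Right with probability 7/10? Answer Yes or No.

Check Colin's indifference given Rosa's mix p = 5/9:
  payoff from Right = 1; payoff from Left = 1 — equal.
Check Rosa's indifference given Colin's mix q = 7/10:
  payoff from Down = 11/5; payoff from Up = 11/5 — equal.
Both players are indifferent, so neither can profitably deviate.

Yes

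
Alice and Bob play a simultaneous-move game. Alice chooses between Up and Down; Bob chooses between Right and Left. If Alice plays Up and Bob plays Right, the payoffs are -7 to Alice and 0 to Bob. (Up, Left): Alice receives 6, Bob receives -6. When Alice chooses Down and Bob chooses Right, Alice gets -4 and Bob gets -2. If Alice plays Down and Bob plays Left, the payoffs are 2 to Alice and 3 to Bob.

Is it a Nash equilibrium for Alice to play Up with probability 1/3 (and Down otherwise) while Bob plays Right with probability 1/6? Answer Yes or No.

No

Given Alice's mix p = 1/3, Bob's payoff from Right is -4/3 but from Left is 0. Bob strictly prefers Left, so Bob would not mix.
So the proposed profile is not a Nash equilibrium.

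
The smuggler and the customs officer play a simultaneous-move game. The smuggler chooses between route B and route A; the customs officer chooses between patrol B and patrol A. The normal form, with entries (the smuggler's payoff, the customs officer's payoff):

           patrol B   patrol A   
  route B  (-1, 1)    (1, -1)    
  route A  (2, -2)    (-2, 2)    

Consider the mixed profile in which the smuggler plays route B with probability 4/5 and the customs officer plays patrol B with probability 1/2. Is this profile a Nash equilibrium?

Given the smuggler's mix p = 4/5, the customs officer's payoff from patrol B is 2/5 but from patrol A is -2/5. The customs officer strictly prefers patrol B, so the customs officer would not mix.
So the proposed profile is not a Nash equilibrium.

No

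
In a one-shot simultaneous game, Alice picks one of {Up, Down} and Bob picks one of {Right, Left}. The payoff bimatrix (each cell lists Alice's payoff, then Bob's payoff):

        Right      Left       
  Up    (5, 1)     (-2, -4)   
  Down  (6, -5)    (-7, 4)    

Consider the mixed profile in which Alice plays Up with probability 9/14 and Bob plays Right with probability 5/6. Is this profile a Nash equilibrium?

Yes

Check Bob's indifference given Alice's mix p = 9/14:
  payoff from Right = -8/7; payoff from Left = -8/7 — equal.
Check Alice's indifference given Bob's mix q = 5/6:
  payoff from Up = 23/6; payoff from Down = 23/6 — equal.
Both players are indifferent, so neither can profitably deviate.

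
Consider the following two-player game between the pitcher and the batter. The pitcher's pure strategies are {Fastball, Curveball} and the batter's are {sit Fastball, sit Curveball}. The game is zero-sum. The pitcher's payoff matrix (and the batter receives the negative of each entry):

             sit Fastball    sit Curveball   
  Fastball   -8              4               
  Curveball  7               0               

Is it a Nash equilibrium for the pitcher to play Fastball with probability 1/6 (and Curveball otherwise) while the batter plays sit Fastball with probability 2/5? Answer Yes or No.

No

Given the pitcher's mix p = 1/6, the batter's payoff from sit Fastball is -9/2 but from sit Curveball is -2/3. The batter strictly prefers sit Curveball, so the batter would not mix.
So the proposed profile is not a Nash equilibrium.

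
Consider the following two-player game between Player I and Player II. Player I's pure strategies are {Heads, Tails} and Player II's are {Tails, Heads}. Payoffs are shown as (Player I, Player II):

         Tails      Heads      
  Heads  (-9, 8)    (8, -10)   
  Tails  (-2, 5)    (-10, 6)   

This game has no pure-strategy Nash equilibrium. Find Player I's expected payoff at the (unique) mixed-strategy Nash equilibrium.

-106/25

For Player I to be willing to mix, Player I must be indifferent between Heads and Tails, which pins down Player II's mix.
  Player I's expected payoff from Heads: q·(-9) + (1−q)·8 = -17q + 8
  Player I's expected payoff from Tails: q·(-2) + (1−q)·(-10) = 8q - 10
  -17q + 8 = 8q - 10  ⇒  -25q = -18  ⇒  q = 18/25.
At equilibrium Player I is indifferent across rows, so Player I's payoff equals the payoff from Heads: (18/25)·(-9) + (7/25)·8 = -106/25.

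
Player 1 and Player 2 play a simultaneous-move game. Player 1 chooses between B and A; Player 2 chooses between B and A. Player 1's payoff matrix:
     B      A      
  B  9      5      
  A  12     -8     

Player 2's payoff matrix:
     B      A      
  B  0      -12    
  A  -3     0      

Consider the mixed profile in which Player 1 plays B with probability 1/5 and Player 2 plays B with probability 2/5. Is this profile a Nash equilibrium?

Given Player 2's mix q = 2/5, Player 1's payoff from B is 33/5 but from A is 0. Player 1 strictly prefers B, so Player 1 would not mix.
So the proposed profile is not a Nash equilibrium.

No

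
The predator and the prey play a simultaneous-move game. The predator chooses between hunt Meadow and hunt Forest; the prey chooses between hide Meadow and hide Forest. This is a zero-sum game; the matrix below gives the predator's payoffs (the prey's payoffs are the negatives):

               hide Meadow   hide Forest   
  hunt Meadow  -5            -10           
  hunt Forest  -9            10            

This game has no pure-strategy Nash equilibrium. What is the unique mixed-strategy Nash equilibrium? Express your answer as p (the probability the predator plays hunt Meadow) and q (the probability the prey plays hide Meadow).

p = 19/24, q = 5/6

The predator's mix must leave the prey indifferent between hide Meadow and hide Forest.
  the prey's payoff from hide Meadow: p·5 + (1−p)·9 = -4p + 9
  the prey's payoff from hide Forest: p·10 + (1−p)·(-10) = 20p - 10
  -4p + 9 = 20p - 10  ⇒  -24p = -19  ⇒  p = 19/24.
The prey's mix must leave the predator indifferent between hunt Meadow and hunt Forest.
  the predator's expected payoff from hunt Meadow: q·(-5) + (1−q)·(-10) = 5q - 10
  the predator's expected payoff from hunt Forest: q·(-9) + (1−q)·10 = -19q + 10
  5q - 10 = -19q + 10  ⇒  24q = 20  ⇒  q = 5/6.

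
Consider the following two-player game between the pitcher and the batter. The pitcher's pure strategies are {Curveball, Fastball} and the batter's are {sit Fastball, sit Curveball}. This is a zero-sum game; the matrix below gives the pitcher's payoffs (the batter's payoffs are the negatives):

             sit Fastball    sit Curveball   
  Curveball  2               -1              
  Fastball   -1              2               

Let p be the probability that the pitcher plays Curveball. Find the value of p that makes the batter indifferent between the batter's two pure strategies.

The pitcher's mix must leave the batter indifferent between sit Fastball and sit Curveball.
  the batter's expected payoff from sit Fastball: p·(-2) + (1−p)·1 = -3p + 1
  the batter's expected payoff from sit Curveball: p·1 + (1−p)·(-2) = 3p - 2
  -3p + 1 = 3p - 2  ⇒  -6p = -3  ⇒  p = 1/2.

p = 1/2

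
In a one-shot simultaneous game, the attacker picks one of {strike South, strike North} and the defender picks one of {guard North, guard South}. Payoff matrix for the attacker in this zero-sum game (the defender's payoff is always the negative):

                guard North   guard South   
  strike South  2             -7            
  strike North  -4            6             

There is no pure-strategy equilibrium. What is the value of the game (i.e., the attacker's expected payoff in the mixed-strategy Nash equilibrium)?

v = -16/19

For the attacker to be willing to mix, the attacker must be indifferent between strike South and strike North, which pins down the defender's mix.
  the attacker's expected payoff from strike South: q·2 + (1−q)·(-7) = 9q - 7
  the attacker's expected payoff from strike North: q·(-4) + (1−q)·6 = -10q + 6
  9q - 7 = -10q + 6  ⇒  19q = 13  ⇒  q = 13/19.
The value is the attacker's expected payoff against this mix (using strike South): (13/19)·2 + (6/19)·(-7) = -16/19.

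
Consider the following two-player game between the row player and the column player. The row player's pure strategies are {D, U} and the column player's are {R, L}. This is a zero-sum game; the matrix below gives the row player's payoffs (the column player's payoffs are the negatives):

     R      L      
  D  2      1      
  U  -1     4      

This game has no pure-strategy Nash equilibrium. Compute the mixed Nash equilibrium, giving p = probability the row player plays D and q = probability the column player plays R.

The row player's mix must leave the column player indifferent between R and L.
  the column player's payoff from R: p·(-2) + (1−p)·1 = -3p + 1
  the column player's payoff from L: p·(-1) + (1−p)·(-4) = 3p - 4
  -3p + 1 = 3p - 4  ⇒  -6p = -5  ⇒  p = 5/6.
The column player's mix must leave the row player indifferent between D and U.
  the row player's payoff from D: q·2 + (1−q)·1 = q + 1
  the row player's payoff from U: q·(-1) + (1−q)·4 = -5q + 4
  q + 1 = -5q + 4  ⇒  6q = 3  ⇒  q = 1/2.

p = 5/6, q = 1/2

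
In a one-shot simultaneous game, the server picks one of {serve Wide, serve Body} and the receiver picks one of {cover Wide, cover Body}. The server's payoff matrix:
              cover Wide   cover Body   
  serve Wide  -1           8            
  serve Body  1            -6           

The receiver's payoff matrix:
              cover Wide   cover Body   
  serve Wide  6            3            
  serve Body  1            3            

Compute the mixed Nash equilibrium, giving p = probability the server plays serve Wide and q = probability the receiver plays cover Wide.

The server's mix must leave the receiver indifferent between cover Wide and cover Body.
  the receiver's payoff to cover Wide: p·6 + (1−p)·1 = 5p + 1
  the receiver's payoff to cover Body: p·3 + (1−p)·3 = 3
  5p + 1 = 3  ⇒  5p = 2  ⇒  p = 2/5.
For the server to be willing to mix, the server must be indifferent between serve Wide and serve Body, which pins down the receiver's mix.
  the server's payoff from serve Wide: q·(-1) + (1−q)·8 = -9q + 8
  the server's payoff from serve Body: q·1 + (1−q)·(-6) = 7q - 6
  -9q + 8 = 7q - 6  ⇒  -16q = -14  ⇒  q = 7/8.

p = 2/5, q = 7/8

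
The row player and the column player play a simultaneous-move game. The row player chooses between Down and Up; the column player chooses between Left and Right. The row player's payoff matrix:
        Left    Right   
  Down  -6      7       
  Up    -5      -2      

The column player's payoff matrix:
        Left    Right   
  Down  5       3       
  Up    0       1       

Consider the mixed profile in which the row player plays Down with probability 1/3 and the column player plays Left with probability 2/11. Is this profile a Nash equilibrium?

No

Given the column player's mix q = 2/11, the row player's payoff from Down is 51/11 but from Up is -28/11. The row player strictly prefers Down, so the row player would not mix.
So the proposed profile is not a Nash equilibrium.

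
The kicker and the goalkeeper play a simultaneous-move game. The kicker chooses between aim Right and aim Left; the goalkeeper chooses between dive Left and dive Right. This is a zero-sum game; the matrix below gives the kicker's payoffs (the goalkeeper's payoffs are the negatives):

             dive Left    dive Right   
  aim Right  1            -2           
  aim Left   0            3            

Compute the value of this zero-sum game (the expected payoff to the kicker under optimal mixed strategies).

v = 1/2

Set the kicker's expected payoff from aim Right equal to that from aim Left:
  the kicker's payoff to aim Right: q·1 + (1−q)·(-2) = 3q - 2
  the kicker's payoff to aim Left: q·0 + (1−q)·3 = -3q + 3
  3q - 2 = -3q + 3  ⇒  6q = 5  ⇒  q = 5/6.
The value is the kicker's expected payoff against this mix (using aim Right): (5/6)·1 + (1/6)·(-2) = 1/2.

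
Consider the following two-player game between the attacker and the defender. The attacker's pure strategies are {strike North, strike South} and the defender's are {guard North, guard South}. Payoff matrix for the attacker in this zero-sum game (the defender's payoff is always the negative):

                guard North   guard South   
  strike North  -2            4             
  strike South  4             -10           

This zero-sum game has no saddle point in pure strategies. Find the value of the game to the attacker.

The attacker's indifference between strike North and strike South determines the defender's mixing probability q:
  the attacker's payoff to strike North: q·(-2) + (1−q)·4 = -6q + 4
  the attacker's payoff to strike South: q·4 + (1−q)·(-10) = 14q - 10
  -6q + 4 = 14q - 10  ⇒  -20q = -14  ⇒  q = 7/10.
The value is the attacker's expected payoff against this mix (using strike North): (7/10)·(-2) + (3/10)·4 = -1/5.

v = -1/5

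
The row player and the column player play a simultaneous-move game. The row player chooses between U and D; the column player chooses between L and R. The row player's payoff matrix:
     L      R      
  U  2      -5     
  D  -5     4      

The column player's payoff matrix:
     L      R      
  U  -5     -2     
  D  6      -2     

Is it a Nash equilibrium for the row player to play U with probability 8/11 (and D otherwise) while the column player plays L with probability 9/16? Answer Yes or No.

Check the column player's indifference given the row player's mix p = 8/11:
  payoff from L = -2; payoff from R = -2 — equal.
Check the row player's indifference given the column player's mix q = 9/16:
  payoff from U = -17/16; payoff from D = -17/16 — equal.
Both players are indifferent, so neither can profitably deviate.

Yes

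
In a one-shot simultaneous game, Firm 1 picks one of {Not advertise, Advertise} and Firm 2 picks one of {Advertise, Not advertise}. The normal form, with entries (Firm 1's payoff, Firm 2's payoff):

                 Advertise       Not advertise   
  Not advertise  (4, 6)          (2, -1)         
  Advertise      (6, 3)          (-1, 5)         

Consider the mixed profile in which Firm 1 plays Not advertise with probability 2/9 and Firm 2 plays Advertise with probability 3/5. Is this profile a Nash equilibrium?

Check Firm 2's indifference given Firm 1's mix p = 2/9:
  payoff from Advertise = 11/3; payoff from Not advertise = 11/3 — equal.
Check Firm 1's indifference given Firm 2's mix q = 3/5:
  payoff from Not advertise = 16/5; payoff from Advertise = 16/5 — equal.
Both players are indifferent, so neither can profitably deviate.

Yes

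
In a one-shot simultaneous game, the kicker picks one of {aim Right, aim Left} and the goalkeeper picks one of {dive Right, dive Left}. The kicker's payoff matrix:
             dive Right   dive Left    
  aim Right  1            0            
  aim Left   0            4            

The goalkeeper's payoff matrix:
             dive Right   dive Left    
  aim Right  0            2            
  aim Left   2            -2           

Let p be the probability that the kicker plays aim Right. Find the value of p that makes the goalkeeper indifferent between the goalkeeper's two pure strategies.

In a mixed equilibrium the goalkeeper is indifferent between dive Right and dive Left; this condition fixes p.
  the goalkeeper's payoff to dive Right: p·0 + (1−p)·2 = -2p + 2
  the goalkeeper's payoff to dive Left: p·2 + (1−p)·(-2) = 4p - 2
  -2p + 2 = 4p - 2  ⇒  -6p = -4  ⇒  p = 2/3.

p = 2/3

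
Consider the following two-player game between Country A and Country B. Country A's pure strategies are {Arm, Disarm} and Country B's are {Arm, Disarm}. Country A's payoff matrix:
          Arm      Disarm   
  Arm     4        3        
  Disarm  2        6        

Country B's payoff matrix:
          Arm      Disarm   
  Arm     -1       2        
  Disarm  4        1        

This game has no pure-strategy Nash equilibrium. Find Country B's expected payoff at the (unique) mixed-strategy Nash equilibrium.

For Country B to be willing to mix, Country B must be indifferent between Arm and Disarm, which pins down Country A's mix.
  Country B's expected payoff from Arm: p·(-1) + (1−p)·4 = -5p + 4
  Country B's expected payoff from Disarm: p·2 + (1−p)·1 = p + 1
  -5p + 4 = p + 1  ⇒  -6p = -3  ⇒  p = 1/2.
At equilibrium Country B is indifferent across columns, so Country B's payoff equals the payoff from Arm: (1/2)·(-1) + (1/2)·4 = 3/2.

3/2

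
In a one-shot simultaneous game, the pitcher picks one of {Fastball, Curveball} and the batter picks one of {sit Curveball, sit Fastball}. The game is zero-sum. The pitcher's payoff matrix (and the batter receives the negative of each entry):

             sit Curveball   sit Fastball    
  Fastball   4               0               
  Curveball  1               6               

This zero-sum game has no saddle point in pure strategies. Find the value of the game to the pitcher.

v = 8/3

Set the pitcher's expected payoff from Fastball equal to that from Curveball:
  the pitcher's expected payoff from Fastball: q·4 + (1−q)·0 = 4q
  the pitcher's expected payoff from Curveball: q·1 + (1−q)·6 = -5q + 6
  4q = -5q + 6  ⇒  9q = 6  ⇒  q = 2/3.
The value is the pitcher's expected payoff against this mix (using Fastball): (2/3)·4 + (1/3)·0 = 8/3.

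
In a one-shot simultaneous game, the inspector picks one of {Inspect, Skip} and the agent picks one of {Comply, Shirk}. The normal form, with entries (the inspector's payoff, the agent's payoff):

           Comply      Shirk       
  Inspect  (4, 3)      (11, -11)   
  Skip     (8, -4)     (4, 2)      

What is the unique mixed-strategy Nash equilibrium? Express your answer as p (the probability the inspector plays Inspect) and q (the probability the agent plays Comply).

Set the agent's expected payoff from Comply equal to that from Shirk:
  the agent's expected payoff from Comply: p·3 + (1−p)·(-4) = 7p - 4
  the agent's expected payoff from Shirk: p·(-11) + (1−p)·2 = -13p + 2
  7p - 4 = -13p + 2  ⇒  20p = 6  ⇒  p = 3/10.
The agent's mix must leave the inspector indifferent between Inspect and Skip.
  the inspector's expected payoff from Inspect: q·4 + (1−q)·11 = -7q + 11
  the inspector's expected payoff from Skip: q·8 + (1−q)·4 = 4q + 4
  -7q + 11 = 4q + 4  ⇒  -11q = -7  ⇒  q = 7/11.

p = 3/10, q = 7/11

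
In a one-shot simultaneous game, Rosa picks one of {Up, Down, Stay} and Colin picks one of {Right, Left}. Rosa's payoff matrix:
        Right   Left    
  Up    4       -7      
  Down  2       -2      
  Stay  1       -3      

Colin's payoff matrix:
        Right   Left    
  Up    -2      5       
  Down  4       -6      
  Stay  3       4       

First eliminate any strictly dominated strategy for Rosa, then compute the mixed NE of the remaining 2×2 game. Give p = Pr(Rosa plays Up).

Rosa's strategy Stay is strictly dominated by Down: 2 > 1 and -2 > -3. Eliminate Stay.
Rosa's mix must leave Colin indifferent between Right and Left.
  Colin's expected payoff from Right: p·(-2) + (1−p)·4 = -6p + 4
  Colin's expected payoff from Left: p·5 + (1−p)·(-6) = 11p - 6
  -6p + 4 = 11p - 6  ⇒  -17p = -10  ⇒  p = 10/17.

p = 10/17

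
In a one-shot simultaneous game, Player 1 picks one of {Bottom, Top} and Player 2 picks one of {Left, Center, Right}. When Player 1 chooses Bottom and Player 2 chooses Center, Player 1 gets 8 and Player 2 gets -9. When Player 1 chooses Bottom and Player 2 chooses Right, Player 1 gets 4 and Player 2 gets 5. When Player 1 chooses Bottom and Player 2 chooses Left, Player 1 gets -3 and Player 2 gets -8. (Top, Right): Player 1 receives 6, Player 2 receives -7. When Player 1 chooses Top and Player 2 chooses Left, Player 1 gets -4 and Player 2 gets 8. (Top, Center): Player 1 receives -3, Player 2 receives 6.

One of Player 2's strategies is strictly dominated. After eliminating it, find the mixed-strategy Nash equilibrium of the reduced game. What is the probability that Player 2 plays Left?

Player 2's strategy Center is strictly dominated by Left: -8 > -9 and 8 > 6. Eliminate Center.
Player 1's indifference between Bottom and Top determines Player 2's mixing probability q:
  Player 1's expected payoff from Bottom: q·(-3) + (1−q)·4 = -7q + 4
  Player 1's expected payoff from Top: q·(-4) + (1−q)·6 = -10q + 6
  -7q + 4 = -10q + 6  ⇒  3q = 2  ⇒  q = 2/3.

q = 2/3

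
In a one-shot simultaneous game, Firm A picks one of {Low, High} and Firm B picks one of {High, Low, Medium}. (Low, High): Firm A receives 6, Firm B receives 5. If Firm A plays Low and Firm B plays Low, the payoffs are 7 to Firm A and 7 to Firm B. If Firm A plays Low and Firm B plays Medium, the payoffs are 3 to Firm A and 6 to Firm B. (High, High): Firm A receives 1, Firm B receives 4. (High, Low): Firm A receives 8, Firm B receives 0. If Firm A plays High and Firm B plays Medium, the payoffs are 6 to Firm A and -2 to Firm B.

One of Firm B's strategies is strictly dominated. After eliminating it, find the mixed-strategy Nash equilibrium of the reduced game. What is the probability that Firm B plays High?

Firm B's strategy Medium is strictly dominated by Low: 7 > 6 and 0 > -2. Eliminate Medium.
Firm B's mix must leave Firm A indifferent between Low and High.
  Firm A's expected payoff from Low: q·6 + (1−q)·7 = -q + 7
  Firm A's expected payoff from High: q·1 + (1−q)·8 = -7q + 8
  -q + 7 = -7q + 8  ⇒  6q = 1  ⇒  q = 1/6.

q = 1/6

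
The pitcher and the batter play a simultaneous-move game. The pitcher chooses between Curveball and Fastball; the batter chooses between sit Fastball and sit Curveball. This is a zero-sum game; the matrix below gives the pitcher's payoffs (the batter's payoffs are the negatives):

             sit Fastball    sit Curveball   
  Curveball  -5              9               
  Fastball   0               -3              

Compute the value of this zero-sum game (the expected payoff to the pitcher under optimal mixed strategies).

v = -15/17

For the pitcher to be willing to mix, the pitcher must be indifferent between Curveball and Fastball, which pins down the batter's mix.
  the pitcher's payoff to Curveball: q·(-5) + (1−q)·9 = -14q + 9
  the pitcher's payoff to Fastball: q·0 + (1−q)·(-3) = 3q - 3
  -14q + 9 = 3q - 3  ⇒  -17q = -12  ⇒  q = 12/17.
The value is the pitcher's expected payoff against this mix (using Curveball): (12/17)·(-5) + (5/17)·9 = -15/17.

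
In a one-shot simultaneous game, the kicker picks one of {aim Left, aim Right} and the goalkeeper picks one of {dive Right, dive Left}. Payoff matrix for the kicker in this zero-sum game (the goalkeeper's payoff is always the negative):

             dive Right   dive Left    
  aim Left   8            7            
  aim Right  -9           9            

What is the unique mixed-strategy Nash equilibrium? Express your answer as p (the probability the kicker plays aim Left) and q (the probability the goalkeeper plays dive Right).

In a mixed equilibrium the goalkeeper is indifferent between dive Right and dive Left; this condition fixes p.
  the goalkeeper's expected payoff from dive Right: p·(-8) + (1−p)·9 = -17p + 9
  the goalkeeper's expected payoff from dive Left: p·(-7) + (1−p)·(-9) = 2p - 9
  -17p + 9 = 2p - 9  ⇒  -19p = -18  ⇒  p = 18/19.
In a mixed equilibrium the kicker is indifferent between aim Left and aim Right; this condition fixes q.
  the kicker's expected payoff from aim Left: q·8 + (1−q)·7 = q + 7
  the kicker's expected payoff from aim Right: q·(-9) + (1−q)·9 = -18q + 9
  q + 7 = -18q + 9  ⇒  19q = 2  ⇒  q = 2/19.

p = 18/19, q = 2/19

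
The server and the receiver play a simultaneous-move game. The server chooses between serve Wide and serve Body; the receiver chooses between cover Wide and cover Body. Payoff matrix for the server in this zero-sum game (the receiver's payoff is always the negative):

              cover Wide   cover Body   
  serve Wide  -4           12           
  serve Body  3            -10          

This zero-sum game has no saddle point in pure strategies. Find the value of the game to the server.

The server's indifference between serve Wide and serve Body determines the receiver's mixing probability q:
  the server's payoff to serve Wide: q·(-4) + (1−q)·12 = -16q + 12
  the server's payoff to serve Body: q·3 + (1−q)·(-10) = 13q - 10
  -16q + 12 = 13q - 10  ⇒  -29q = -22  ⇒  q = 22/29.
The value is the server's expected payoff against this mix (using serve Wide): (22/29)·(-4) + (7/29)·12 = -4/29.

v = -4/29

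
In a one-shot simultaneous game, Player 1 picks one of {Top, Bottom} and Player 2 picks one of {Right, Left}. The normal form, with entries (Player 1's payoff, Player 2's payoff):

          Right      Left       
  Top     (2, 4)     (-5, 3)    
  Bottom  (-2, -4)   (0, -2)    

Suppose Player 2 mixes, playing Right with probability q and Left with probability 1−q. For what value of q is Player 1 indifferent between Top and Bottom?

q = 5/9

For Player 1 to be willing to mix, Player 1 must be indifferent between Top and Bottom, which pins down Player 2's mix.
  Player 1's expected payoff from Top: q·2 + (1−q)·(-5) = 7q - 5
  Player 1's expected payoff from Bottom: q·(-2) + (1−q)·0 = -2q
  7q - 5 = -2q  ⇒  9q = 5  ⇒  q = 5/9.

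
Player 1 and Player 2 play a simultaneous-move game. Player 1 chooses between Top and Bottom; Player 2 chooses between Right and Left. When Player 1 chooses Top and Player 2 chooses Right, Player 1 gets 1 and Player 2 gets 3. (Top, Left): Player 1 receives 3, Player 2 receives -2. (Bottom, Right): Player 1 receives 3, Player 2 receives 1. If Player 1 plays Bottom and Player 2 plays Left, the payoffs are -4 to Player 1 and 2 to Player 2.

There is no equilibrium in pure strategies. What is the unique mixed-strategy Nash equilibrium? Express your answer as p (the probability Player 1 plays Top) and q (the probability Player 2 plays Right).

p = 1/6, q = 7/9

In a mixed equilibrium Player 2 is indifferent between Right and Left; this condition fixes p.
  Player 2's payoff to Right: p·3 + (1−p)·1 = 2p + 1
  Player 2's payoff to Left: p·(-2) + (1−p)·2 = -4p + 2
  2p + 1 = -4p + 2  ⇒  6p = 1  ⇒  p = 1/6.
Player 2's mix must leave Player 1 indifferent between Top and Bottom.
  Player 1's payoff to Top: q·1 + (1−q)·3 = -2q + 3
  Player 1's payoff to Bottom: q·3 + (1−q)·(-4) = 7q - 4
  -2q + 3 = 7q - 4  ⇒  -9q = -7  ⇒  q = 7/9.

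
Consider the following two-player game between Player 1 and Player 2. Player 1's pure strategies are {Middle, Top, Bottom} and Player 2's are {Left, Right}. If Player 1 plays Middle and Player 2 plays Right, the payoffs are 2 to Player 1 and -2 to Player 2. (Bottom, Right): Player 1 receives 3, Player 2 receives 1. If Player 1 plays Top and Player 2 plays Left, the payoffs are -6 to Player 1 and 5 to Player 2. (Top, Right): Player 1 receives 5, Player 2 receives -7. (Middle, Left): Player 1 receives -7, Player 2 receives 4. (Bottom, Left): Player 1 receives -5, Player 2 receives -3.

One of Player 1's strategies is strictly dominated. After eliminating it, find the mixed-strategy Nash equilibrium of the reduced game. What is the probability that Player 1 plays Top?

Player 1's strategy Middle is strictly dominated by Top: -6 > -7 and 5 > 2. Eliminate Middle.
For Player 2 to be willing to mix, Player 2 must be indifferent between Left and Right, which pins down Player 1's mix.
  Player 2's payoff to Left: p·5 + (1−p)·(-3) = 8p - 3
  Player 2's payoff to Right: p·(-7) + (1−p)·1 = -8p + 1
  8p - 3 = -8p + 1  ⇒  16p = 4  ⇒  p = 1/4.

p = 1/4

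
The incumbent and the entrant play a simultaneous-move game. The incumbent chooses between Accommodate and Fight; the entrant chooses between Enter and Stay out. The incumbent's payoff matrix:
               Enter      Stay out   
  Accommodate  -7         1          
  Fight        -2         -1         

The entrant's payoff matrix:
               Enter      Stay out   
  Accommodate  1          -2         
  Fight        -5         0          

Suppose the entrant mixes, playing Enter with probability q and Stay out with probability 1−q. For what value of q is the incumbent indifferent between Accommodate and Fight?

q = 2/7

The entrant's mix must leave the incumbent indifferent between Accommodate and Fight.
  the incumbent's payoff to Accommodate: q·(-7) + (1−q)·1 = -8q + 1
  the incumbent's payoff to Fight: q·(-2) + (1−q)·(-1) = -q - 1
  -8q + 1 = -q - 1  ⇒  -7q = -2  ⇒  q = 2/7.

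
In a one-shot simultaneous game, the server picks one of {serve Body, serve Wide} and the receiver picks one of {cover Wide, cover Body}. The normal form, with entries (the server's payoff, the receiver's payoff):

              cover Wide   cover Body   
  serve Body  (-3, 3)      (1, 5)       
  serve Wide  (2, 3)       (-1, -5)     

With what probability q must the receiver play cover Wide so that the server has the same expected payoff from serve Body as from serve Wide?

The receiver's mix must leave the server indifferent between serve Body and serve Wide.
  the server's payoff to serve Body: q·(-3) + (1−q)·1 = -4q + 1
  the server's payoff to serve Wide: q·2 + (1−q)·(-1) = 3q - 1
  -4q + 1 = 3q - 1  ⇒  -7q = -2  ⇒  q = 2/7.

q = 2/7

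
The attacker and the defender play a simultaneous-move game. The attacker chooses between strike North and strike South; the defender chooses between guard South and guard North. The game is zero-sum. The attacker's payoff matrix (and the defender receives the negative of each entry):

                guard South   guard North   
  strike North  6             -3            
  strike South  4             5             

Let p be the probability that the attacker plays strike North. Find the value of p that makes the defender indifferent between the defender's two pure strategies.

The defender's indifference between guard South and guard North determines the attacker's mixing probability p:
  the defender's payoff from guard South: p·(-6) + (1−p)·(-4) = -2p - 4
  the defender's payoff from guard North: p·3 + (1−p)·(-5) = 8p - 5
  -2p - 4 = 8p - 5  ⇒  -10p = -1  ⇒  p = 1/10.

p = 1/10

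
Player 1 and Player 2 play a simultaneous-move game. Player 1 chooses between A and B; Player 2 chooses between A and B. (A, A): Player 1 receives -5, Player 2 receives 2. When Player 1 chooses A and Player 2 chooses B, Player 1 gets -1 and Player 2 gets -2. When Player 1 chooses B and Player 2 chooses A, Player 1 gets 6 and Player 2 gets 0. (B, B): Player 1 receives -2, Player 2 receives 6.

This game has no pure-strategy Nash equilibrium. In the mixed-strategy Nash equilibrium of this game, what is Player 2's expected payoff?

Set Player 2's expected payoff from A equal to that from B:
  Player 2's payoff from A: p·2 + (1−p)·0 = 2p
  Player 2's payoff from B: p·(-2) + (1−p)·6 = -8p + 6
  2p = -8p + 6  ⇒  10p = 6  ⇒  p = 3/5.
At equilibrium Player 2 is indifferent across columns, so Player 2's payoff equals the payoff from A: (3/5)·2 + (2/5)·0 = 6/5.

6/5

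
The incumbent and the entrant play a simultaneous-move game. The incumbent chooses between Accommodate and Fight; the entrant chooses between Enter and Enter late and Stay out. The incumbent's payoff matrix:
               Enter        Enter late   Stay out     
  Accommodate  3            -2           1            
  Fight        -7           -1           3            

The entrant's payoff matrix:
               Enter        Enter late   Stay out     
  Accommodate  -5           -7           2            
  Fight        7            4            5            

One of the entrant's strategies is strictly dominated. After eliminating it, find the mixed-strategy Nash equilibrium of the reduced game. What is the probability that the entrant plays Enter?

q = 1/6

The entrant's strategy Enter late is strictly dominated by Enter: -5 > -7 and 7 > 4. Eliminate Enter late.
For the incumbent to be willing to mix, the incumbent must be indifferent between Accommodate and Fight, which pins down the entrant's mix.
  the incumbent's expected payoff from Accommodate: q·3 + (1−q)·1 = 2q + 1
  the incumbent's expected payoff from Fight: q·(-7) + (1−q)·3 = -10q + 3
  2q + 1 = -10q + 3  ⇒  12q = 2  ⇒  q = 1/6.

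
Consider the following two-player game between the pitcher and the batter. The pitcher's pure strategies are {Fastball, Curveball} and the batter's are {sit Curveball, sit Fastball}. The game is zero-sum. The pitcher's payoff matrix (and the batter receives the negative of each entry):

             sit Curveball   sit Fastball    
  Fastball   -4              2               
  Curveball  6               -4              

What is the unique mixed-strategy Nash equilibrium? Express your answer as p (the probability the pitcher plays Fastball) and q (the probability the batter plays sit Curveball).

p = 5/8, q = 3/8

The pitcher's mix must leave the batter indifferent between sit Curveball and sit Fastball.
  the batter's expected payoff from sit Curveball: p·4 + (1−p)·(-6) = 10p - 6
  the batter's expected payoff from sit Fastball: p·(-2) + (1−p)·4 = -6p + 4
  10p - 6 = -6p + 4  ⇒  16p = 10  ⇒  p = 5/8.
In a mixed equilibrium the pitcher is indifferent between Fastball and Curveball; this condition fixes q.
  the pitcher's expected payoff from Fastball: q·(-4) + (1−q)·2 = -6q + 2
  the pitcher's expected payoff from Curveball: q·6 + (1−q)·(-4) = 10q - 4
  -6q + 2 = 10q - 4  ⇒  -16q = -6  ⇒  q = 3/8.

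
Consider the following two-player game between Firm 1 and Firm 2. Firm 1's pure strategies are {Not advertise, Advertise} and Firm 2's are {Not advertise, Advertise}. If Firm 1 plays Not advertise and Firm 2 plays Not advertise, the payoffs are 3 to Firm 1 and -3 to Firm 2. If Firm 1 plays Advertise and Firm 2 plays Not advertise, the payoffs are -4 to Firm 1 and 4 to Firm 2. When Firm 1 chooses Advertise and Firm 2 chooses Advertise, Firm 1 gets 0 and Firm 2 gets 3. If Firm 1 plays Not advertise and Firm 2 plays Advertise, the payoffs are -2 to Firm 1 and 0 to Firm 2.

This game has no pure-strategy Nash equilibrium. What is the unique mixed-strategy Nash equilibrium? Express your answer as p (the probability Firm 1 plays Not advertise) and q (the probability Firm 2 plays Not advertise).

Set Firm 2's expected payoff from Not advertise equal to that from Advertise:
  Firm 2's payoff from Not advertise: p·(-3) + (1−p)·4 = -7p + 4
  Firm 2's payoff from Advertise: p·0 + (1−p)·3 = -3p + 3
  -7p + 4 = -3p + 3  ⇒  -4p = -1  ⇒  p = 1/4.
For Firm 1 to be willing to mix, Firm 1 must be indifferent between Not advertise and Advertise, which pins down Firm 2's mix.
  Firm 1's payoff from Not advertise: q·3 + (1−q)·(-2) = 5q - 2
  Firm 1's payoff from Advertise: q·(-4) + (1−q)·0 = -4q
  5q - 2 = -4q  ⇒  9q = 2  ⇒  q = 2/9.

p = 1/4, q = 2/9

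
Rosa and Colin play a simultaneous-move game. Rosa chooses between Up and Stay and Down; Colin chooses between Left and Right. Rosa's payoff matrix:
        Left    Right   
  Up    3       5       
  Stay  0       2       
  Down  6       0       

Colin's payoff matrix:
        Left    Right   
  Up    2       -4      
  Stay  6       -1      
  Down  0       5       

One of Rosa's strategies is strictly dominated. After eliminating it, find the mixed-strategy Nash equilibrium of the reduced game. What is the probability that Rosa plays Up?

p = 5/11

Rosa's strategy Stay is strictly dominated by Up: 3 > 0 and 5 > 2. Eliminate Stay.
For Colin to be willing to mix, Colin must be indifferent between Left and Right, which pins down Rosa's mix.
  Colin's payoff from Left: p·2 + (1−p)·0 = 2p
  Colin's payoff from Right: p·(-4) + (1−p)·5 = -9p + 5
  2p = -9p + 5  ⇒  11p = 5  ⇒  p = 5/11.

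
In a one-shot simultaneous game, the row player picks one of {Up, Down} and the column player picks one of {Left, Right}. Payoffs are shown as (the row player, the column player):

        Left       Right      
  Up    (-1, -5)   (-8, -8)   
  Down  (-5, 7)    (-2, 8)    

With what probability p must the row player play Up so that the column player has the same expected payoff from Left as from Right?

The row player's mix must leave the column player indifferent between Left and Right.
  the column player's payoff to Left: p·(-5) + (1−p)·7 = -12p + 7
  the column player's payoff to Right: p·(-8) + (1−p)·8 = -16p + 8
  -12p + 7 = -16p + 8  ⇒  4p = 1  ⇒  p = 1/4.

p = 1/4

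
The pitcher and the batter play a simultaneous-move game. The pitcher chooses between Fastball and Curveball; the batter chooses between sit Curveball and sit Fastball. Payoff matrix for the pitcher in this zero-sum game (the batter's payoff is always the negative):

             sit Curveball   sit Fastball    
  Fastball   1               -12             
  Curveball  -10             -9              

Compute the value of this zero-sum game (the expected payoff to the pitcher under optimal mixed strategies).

v = -129/14

For the pitcher to be willing to mix, the pitcher must be indifferent between Fastball and Curveball, which pins down the batter's mix.
  the pitcher's payoff to Fastball: q·1 + (1−q)·(-12) = 13q - 12
  the pitcher's payoff to Curveball: q·(-10) + (1−q)·(-9) = -q - 9
  13q - 12 = -q - 9  ⇒  14q = 3  ⇒  q = 3/14.
The value is the pitcher's expected payoff against this mix (using Fastball): (3/14)·1 + (11/14)·(-12) = -129/14.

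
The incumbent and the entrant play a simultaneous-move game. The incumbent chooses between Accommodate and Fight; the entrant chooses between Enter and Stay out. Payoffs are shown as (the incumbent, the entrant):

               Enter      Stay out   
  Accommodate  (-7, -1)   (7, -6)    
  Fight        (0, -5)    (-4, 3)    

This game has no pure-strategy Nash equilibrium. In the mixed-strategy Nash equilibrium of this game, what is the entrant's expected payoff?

In a mixed equilibrium the entrant is indifferent between Enter and Stay out; this condition fixes p.
  the entrant's payoff from Enter: p·(-1) + (1−p)·(-5) = 4p - 5
  the entrant's payoff from Stay out: p·(-6) + (1−p)·3 = -9p + 3
  4p - 5 = -9p + 3  ⇒  13p = 8  ⇒  p = 8/13.
At equilibrium the entrant is indifferent across columns, so the entrant's payoff equals the payoff from Enter: (8/13)·(-1) + (5/13)·(-5) = -33/13.

-33/13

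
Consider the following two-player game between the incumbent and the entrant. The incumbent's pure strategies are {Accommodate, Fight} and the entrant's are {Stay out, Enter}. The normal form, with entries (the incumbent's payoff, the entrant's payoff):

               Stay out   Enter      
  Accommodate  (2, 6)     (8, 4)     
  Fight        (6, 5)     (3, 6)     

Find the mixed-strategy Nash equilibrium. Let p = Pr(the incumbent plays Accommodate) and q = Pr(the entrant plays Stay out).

For the entrant to be willing to mix, the entrant must be indifferent between Stay out and Enter, which pins down the incumbent's mix.
  the entrant's payoff from Stay out: p·6 + (1−p)·5 = p + 5
  the entrant's payoff from Enter: p·4 + (1−p)·6 = -2p + 6
  p + 5 = -2p + 6  ⇒  3p = 1  ⇒  p = 1/3.
Set the incumbent's expected payoff from Accommodate equal to that from Fight:
  the incumbent's payoff to Accommodate: q·2 + (1−q)·8 = -6q + 8
  the incumbent's payoff to Fight: q·6 + (1−q)·3 = 3q + 3
  -6q + 8 = 3q + 3  ⇒  -9q = -5  ⇒  q = 5/9.

p = 1/3, q = 5/9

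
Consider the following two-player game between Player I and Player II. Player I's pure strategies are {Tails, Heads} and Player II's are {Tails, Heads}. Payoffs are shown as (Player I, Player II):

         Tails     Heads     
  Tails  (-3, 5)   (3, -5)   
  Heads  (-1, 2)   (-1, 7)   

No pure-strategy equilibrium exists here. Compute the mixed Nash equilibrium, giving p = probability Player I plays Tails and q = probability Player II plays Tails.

p = 1/3, q = 2/3

Player I's mix must leave Player II indifferent between Tails and Heads.
  Player II's expected payoff from Tails: p·5 + (1−p)·2 = 3p + 2
  Player II's expected payoff from Heads: p·(-5) + (1−p)·7 = -12p + 7
  3p + 2 = -12p + 7  ⇒  15p = 5  ⇒  p = 1/3.
Player II's mix must leave Player I indifferent between Tails and Heads.
  Player I's payoff to Tails: q·(-3) + (1−q)·3 = -6q + 3
  Player I's payoff to Heads: q·(-1) + (1−q)·(-1) = -1
  -6q + 3 = -1  ⇒  -6q = -4  ⇒  q = 2/3.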